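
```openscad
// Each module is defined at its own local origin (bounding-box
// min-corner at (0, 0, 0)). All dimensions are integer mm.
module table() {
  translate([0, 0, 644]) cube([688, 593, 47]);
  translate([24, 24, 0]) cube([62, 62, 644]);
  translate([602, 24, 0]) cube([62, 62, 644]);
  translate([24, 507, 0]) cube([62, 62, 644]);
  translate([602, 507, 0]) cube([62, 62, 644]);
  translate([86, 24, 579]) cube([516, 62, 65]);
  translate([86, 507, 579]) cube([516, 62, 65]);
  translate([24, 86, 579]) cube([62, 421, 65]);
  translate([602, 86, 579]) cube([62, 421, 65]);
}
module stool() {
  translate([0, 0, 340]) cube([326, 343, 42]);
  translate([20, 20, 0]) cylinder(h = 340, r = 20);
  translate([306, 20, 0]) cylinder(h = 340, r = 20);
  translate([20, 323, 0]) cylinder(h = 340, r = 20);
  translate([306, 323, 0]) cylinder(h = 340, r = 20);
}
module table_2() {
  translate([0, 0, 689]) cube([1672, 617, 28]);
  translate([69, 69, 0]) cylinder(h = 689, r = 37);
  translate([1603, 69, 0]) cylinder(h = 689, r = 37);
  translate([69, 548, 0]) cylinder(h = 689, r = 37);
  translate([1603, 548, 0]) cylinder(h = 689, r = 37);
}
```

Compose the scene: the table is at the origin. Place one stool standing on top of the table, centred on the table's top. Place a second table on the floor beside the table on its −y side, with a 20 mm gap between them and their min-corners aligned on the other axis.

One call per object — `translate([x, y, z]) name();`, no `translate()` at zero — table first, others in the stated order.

table();
translate([181, 125, 691]) stool();
translate([0, -637, 0]) table_2();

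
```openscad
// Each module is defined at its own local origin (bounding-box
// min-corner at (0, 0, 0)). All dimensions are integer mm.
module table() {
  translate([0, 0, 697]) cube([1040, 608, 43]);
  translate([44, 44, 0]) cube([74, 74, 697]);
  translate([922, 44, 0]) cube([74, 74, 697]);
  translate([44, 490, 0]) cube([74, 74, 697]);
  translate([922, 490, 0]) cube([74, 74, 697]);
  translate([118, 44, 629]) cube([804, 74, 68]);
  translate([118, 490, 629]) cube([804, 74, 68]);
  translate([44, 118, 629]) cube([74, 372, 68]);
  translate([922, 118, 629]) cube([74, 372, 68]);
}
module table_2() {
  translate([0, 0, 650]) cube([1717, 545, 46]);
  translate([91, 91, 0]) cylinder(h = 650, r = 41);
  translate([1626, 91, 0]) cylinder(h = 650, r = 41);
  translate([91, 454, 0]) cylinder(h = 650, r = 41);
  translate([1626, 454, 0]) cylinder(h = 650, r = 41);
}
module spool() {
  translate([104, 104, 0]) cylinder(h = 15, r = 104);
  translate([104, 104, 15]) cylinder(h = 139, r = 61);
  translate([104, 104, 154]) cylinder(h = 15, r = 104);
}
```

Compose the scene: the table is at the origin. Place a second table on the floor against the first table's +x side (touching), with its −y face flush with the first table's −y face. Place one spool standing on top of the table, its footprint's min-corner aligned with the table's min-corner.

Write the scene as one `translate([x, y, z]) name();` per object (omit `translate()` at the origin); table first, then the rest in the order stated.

table();
translate([1040, 0, 0]) table_2();
translate([0, 0, 740]) spool();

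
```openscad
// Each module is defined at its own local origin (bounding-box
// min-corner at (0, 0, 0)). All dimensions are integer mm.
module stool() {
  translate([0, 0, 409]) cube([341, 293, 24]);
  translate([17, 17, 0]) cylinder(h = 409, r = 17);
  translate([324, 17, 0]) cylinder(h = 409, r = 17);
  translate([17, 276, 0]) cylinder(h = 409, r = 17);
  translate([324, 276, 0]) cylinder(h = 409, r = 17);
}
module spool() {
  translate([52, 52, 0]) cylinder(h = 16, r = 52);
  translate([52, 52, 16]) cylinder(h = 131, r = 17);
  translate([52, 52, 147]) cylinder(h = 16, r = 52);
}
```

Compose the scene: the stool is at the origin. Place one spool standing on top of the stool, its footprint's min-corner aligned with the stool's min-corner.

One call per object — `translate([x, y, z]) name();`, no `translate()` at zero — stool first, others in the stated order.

stool();
translate([0, 0, 433]) spool();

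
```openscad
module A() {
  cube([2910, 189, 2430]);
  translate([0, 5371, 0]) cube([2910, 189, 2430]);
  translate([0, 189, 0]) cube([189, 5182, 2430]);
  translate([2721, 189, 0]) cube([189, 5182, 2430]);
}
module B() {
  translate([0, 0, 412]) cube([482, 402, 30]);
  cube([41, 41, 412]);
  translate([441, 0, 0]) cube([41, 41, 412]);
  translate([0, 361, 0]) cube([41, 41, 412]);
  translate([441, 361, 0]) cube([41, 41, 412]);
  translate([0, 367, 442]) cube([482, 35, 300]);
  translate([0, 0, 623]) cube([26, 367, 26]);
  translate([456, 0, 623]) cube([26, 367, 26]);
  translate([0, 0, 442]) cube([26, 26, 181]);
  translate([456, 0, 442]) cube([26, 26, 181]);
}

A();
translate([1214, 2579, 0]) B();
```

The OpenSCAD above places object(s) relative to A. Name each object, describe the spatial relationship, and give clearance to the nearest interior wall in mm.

A is a house frame. B is a chair. The chair sits inside the house frame, centred. The clearance to the nearest interior wall is 1025 mm.

Clearances: x = 1025, y = 2390; minimum 1025 mm.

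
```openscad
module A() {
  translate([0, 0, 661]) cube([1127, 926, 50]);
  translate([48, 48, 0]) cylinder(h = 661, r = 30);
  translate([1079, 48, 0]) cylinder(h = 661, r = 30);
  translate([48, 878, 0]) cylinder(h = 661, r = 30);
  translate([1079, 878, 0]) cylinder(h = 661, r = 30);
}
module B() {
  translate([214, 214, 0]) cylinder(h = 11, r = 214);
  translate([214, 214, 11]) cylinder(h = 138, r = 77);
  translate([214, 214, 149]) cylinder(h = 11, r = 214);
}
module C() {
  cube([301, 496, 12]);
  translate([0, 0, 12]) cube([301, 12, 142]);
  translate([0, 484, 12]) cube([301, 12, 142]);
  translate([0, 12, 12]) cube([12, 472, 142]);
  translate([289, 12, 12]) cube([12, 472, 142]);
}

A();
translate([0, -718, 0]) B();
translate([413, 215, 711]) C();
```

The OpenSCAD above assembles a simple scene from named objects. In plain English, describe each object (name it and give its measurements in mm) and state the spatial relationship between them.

A is a table: top 1127 mm (x) × 926 mm (y), 50 mm thick, upper face at z = 711 mm, on four round legs of 60 mm diameter, each leg's bounding box inset 18 mm from the nearest pair of top edges, running from z = 0 to the bottom of the top.

B is a spool: two coaxial disc flanges of radius 214 mm and thickness 11 mm, joined by a core cylinder of radius 77 mm and height 138 mm. The lower flange rests on z = 0 and the three cylinders share a vertical axis.

C is an open-topped rectangular box: outside dimensions 301×496×154 mm, with a uniform wall and base thickness of 12 mm. The base is a full 301×496 slab on the floor; four walls sit on top of the base. The front and back walls (the −y and +y sides) span the full width; the two side walls fit between them.

The spool is on the floor beside the table on its −y side. The open box is on top of the table, centred.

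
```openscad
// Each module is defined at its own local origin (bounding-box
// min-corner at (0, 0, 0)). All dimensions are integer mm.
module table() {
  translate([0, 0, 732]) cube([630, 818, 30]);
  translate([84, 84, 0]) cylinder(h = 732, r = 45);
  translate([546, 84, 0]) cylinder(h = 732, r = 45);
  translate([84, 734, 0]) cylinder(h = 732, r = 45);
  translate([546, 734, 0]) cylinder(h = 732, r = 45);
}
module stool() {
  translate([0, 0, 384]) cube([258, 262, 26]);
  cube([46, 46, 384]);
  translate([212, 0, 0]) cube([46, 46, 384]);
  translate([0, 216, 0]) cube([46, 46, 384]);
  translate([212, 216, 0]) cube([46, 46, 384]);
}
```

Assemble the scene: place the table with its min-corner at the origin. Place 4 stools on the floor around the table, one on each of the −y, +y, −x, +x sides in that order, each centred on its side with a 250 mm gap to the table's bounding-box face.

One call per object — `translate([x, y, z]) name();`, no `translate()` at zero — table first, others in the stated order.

table();
translate([186, -512, 0]) stool();
translate([186, 1068, 0]) stool();
translate([-508, 278, 0]) stool();
translate([880, 278, 0]) stool();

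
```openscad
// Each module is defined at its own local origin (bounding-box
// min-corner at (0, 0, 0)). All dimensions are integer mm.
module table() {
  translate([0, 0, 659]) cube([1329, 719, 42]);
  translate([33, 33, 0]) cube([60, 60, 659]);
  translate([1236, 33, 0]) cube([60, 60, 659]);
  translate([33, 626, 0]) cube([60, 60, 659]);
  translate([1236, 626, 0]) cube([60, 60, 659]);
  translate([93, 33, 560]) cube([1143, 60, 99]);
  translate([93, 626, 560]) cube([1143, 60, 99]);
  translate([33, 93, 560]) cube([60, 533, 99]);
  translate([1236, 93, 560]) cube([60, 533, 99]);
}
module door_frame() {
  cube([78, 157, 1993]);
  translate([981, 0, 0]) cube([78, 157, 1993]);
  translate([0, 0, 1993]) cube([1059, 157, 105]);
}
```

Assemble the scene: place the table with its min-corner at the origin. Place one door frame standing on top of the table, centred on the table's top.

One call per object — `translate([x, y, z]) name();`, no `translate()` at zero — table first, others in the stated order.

table();
translate([135, 281, 701]) door_frame();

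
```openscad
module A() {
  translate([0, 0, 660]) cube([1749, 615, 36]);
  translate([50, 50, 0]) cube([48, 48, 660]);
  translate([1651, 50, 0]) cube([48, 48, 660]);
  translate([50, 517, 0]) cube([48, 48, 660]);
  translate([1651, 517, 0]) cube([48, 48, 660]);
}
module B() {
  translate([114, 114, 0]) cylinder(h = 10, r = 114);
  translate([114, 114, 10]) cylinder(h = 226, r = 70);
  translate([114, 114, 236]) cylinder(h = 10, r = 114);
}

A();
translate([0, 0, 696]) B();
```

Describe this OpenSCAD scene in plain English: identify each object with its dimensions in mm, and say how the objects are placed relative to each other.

A is a rectangular dining table. The top is 1749×615×36 mm with its upper surface at z = 696 mm. It stands on four 48×48 mm square legs, each inset 50 mm from the nearest pair of top edges, running from the floor to the underside of the top.

B is a spool: two coaxial disc flanges of radius 114 mm and thickness 10 mm, joined by a core cylinder of radius 70 mm and height 226 mm. The lower flange rests on z = 0 and the three cylinders share a vertical axis.

The spool is on top of the table.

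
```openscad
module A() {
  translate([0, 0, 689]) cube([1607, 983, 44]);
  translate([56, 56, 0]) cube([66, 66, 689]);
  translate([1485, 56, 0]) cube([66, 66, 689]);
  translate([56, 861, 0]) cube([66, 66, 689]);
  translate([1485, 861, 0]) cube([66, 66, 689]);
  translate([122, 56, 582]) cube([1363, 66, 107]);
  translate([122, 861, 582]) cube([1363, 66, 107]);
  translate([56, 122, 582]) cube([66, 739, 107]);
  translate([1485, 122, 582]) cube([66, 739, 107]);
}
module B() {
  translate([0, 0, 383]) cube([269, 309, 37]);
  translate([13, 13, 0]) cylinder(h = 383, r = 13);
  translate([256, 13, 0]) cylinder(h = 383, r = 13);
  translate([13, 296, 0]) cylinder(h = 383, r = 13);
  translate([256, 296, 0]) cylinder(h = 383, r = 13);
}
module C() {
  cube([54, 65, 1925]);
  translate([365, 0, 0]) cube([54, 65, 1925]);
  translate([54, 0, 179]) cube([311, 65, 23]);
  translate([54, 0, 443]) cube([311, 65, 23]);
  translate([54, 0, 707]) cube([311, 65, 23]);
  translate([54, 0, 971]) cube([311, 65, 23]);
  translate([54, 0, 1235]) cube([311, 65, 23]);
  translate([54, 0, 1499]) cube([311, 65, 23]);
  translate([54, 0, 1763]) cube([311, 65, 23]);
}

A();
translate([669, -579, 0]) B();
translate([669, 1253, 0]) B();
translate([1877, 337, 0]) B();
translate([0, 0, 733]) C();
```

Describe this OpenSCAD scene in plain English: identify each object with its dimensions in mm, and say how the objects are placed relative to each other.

A is a table: top 1607 mm (x) × 983 mm (y), 44 mm thick, upper face at z = 733 mm, on four 66×66 mm square legs, each inset 56 mm from the nearest pair of top edges, running from z = 0 to the bottom of the top. Four apron rails, 66 mm thick and 107 mm tall, run between adjacent legs with their top edges flush with the underside of the top and their outer faces flush with the legs' outer faces.

B is a four-legged stool. The seat is a 269×309×37 mm slab whose top surface is at z = 420 mm; four round legs, each 26 mm in diameter, run from the floor (z = 0) to the underside of the seat, each leg's axis is inset half a diameter from the nearest pair of seat edges (so the leg's bounding box is flush with the corner).

C is a straight ladder. Two 54×65 mm vertical rails, 1925 mm tall, stand 419 mm apart (outside-to-outside) with their front faces coplanar on the −y side. 7 rungs, each 65 mm deep and 23 mm tall, span between the inner faces of the rails, front faces flush with the rails. The lowest rung's underside is at z = 179 mm and rungs are spaced 264 mm apart (underside to underside).

Three stools sit around the table at the −y, +y, +x sides. The ladder is on top of the table.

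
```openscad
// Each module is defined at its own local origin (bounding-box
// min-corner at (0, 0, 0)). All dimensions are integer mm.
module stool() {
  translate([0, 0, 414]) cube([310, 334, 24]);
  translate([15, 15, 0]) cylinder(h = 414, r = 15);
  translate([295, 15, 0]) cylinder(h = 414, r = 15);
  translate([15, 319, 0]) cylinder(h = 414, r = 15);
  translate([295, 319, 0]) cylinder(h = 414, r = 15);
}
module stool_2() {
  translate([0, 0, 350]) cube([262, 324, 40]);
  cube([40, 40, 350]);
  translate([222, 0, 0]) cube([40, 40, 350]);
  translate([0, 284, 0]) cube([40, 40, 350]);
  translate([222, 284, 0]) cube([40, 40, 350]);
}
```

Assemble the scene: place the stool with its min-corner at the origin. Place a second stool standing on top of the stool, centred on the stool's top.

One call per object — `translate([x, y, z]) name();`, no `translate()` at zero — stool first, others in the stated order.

stool();
translate([24, 5, 438]) stool_2();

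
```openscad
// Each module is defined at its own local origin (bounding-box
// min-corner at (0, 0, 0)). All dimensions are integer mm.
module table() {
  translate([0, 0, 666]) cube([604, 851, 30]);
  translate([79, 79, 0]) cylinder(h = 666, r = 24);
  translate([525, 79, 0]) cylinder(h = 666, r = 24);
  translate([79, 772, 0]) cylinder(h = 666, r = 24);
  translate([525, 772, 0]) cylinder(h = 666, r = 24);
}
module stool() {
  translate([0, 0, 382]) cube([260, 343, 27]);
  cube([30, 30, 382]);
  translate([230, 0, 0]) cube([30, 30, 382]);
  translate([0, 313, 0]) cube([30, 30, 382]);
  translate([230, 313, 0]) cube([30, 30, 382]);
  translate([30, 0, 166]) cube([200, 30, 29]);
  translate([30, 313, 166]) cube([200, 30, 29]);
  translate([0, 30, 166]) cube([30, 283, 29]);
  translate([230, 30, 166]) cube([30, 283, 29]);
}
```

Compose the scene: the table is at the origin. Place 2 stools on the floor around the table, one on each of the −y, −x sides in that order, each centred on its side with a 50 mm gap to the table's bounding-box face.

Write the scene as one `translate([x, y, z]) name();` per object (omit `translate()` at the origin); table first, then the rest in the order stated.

table();
translate([172, -393, 0]) stool();
translate([-310, 254, 0]) stool();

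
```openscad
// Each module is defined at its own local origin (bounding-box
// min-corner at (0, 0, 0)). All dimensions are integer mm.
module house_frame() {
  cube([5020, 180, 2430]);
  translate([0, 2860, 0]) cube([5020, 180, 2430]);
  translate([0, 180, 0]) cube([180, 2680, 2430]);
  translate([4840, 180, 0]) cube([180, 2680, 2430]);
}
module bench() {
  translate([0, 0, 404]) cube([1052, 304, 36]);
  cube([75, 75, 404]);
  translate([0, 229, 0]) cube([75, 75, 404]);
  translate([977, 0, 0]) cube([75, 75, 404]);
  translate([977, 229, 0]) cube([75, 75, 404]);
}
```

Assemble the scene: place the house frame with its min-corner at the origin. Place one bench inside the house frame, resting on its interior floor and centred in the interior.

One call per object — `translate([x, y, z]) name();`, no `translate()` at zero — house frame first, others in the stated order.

house_frame();
translate([1984, 1368, 0]) bench();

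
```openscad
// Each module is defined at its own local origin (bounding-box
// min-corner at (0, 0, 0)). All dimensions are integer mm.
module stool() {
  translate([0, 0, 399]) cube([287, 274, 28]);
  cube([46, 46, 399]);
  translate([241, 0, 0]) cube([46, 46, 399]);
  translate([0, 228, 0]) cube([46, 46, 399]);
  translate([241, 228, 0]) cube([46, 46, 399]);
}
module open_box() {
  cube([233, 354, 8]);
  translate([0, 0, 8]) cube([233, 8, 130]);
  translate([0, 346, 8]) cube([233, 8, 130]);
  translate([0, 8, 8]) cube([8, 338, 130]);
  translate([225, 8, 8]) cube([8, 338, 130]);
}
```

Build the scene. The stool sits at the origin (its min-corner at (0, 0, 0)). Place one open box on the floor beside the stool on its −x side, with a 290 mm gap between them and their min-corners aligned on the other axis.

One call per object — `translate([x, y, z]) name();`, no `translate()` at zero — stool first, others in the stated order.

stool();
translate([-523, 0, 0]) open_box();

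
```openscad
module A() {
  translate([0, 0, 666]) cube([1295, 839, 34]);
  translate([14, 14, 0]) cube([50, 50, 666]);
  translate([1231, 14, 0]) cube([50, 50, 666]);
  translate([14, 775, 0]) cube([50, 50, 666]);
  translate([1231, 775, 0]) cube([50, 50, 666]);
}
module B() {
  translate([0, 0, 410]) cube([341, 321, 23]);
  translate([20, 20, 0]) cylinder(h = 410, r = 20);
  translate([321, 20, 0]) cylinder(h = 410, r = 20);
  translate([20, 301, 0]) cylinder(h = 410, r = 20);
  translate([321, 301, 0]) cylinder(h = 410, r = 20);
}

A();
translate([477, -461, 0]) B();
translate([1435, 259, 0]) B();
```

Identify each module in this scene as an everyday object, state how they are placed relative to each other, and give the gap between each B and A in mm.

Each stool's nearest face is 140 mm from the table's bounding box.

A is a table. B is a stool. Two stools sit around the table at the −y, +x sides. The gap between each stool and the table is 140 mm.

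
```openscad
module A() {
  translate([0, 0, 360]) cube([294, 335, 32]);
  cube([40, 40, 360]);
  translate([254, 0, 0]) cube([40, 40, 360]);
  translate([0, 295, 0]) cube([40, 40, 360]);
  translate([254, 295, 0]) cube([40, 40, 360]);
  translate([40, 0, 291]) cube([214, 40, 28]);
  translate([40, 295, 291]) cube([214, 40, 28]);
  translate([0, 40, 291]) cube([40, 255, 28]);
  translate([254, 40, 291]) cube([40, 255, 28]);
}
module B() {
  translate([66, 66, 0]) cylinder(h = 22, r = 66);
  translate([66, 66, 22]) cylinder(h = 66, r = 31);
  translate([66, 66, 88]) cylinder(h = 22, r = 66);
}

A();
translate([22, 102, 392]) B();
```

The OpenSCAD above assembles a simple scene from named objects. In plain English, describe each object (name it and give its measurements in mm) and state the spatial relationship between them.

A is a four-legged stool. The seat is a 294×335×32 mm slab whose top surface is at z = 392 mm; four square legs, each 40×40 mm in cross-section, run from the floor (z = 0) to the underside of the seat, each flush with a corner of the seat. Four stretchers, 40 mm wide and 28 mm tall, connect adjacent legs with their undersides at z = 291 mm, each running between the inner faces of the legs it joins and aligned with the legs' outer faces on the other axis.

B is a spool: two coaxial disc flanges of radius 66 mm and thickness 22 mm, joined by a core cylinder of radius 31 mm and height 66 mm. The lower flange rests on z = 0 and the three cylinders share a vertical axis.

The spool is on top of the stool.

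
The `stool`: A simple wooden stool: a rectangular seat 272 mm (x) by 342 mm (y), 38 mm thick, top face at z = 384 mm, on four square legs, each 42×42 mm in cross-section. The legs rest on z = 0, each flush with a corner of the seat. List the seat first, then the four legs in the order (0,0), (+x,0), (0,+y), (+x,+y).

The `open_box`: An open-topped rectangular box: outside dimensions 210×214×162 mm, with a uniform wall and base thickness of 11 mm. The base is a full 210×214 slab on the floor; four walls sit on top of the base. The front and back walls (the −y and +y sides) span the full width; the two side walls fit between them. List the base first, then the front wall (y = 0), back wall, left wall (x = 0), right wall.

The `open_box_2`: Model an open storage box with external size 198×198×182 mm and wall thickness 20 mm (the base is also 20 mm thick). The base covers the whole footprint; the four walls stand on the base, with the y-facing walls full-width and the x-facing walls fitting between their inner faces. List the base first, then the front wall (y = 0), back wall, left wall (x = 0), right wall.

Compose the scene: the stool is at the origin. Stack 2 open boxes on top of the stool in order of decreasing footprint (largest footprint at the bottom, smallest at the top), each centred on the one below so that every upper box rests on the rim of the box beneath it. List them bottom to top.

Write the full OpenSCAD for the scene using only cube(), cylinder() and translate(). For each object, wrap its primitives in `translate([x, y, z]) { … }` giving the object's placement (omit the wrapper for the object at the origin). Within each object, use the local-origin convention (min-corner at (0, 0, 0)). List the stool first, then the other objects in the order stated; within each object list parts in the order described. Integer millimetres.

translate([0, 0, 346]) cube([272, 342, 38]);
cube([42, 42, 346]);
translate([230, 0, 0]) cube([42, 42, 346]);
translate([0, 300, 0]) cube([42, 42, 346]);
translate([230, 300, 0]) cube([42, 42, 346]);
translate([31, 64, 384]) {
  cube([210, 214, 11]);
  translate([0, 0, 11]) cube([210, 11, 151]);
  translate([0, 203, 11]) cube([210, 11, 151]);
  translate([0, 11, 11]) cube([11, 192, 151]);
  translate([199, 11, 11]) cube([11, 192, 151]);
}
translate([37, 72, 546]) {
  cube([198, 198, 20]);
  translate([0, 0, 20]) cube([198, 20, 162]);
  translate([0, 178, 20]) cube([198, 20, 162]);
  translate([0, 20, 20]) cube([20, 158, 162]);
  translate([178, 20, 20]) cube([20, 158, 162]);
}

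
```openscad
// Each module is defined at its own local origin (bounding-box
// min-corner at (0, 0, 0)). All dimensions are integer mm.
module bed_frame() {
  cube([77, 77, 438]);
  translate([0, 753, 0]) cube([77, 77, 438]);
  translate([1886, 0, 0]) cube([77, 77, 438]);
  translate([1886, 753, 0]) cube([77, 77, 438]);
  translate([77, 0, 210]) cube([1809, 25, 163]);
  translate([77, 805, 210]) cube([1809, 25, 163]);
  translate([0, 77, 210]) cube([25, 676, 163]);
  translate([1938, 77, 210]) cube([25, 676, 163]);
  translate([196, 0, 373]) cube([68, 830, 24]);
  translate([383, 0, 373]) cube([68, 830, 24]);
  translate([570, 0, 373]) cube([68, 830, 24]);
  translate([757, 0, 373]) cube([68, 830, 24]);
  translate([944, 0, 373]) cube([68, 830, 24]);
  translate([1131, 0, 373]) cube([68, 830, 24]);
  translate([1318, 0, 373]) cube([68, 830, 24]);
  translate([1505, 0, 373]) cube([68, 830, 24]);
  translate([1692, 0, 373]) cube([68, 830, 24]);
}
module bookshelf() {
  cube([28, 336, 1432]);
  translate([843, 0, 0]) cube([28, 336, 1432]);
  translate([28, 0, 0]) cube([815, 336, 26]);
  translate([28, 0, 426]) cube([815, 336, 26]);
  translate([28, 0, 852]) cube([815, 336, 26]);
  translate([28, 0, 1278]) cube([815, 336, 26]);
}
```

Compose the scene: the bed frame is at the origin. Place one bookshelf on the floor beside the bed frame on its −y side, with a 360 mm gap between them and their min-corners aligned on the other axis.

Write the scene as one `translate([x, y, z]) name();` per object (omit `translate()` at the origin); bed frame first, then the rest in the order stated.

bed_frame();
translate([0, -696, 0]) bookshelf();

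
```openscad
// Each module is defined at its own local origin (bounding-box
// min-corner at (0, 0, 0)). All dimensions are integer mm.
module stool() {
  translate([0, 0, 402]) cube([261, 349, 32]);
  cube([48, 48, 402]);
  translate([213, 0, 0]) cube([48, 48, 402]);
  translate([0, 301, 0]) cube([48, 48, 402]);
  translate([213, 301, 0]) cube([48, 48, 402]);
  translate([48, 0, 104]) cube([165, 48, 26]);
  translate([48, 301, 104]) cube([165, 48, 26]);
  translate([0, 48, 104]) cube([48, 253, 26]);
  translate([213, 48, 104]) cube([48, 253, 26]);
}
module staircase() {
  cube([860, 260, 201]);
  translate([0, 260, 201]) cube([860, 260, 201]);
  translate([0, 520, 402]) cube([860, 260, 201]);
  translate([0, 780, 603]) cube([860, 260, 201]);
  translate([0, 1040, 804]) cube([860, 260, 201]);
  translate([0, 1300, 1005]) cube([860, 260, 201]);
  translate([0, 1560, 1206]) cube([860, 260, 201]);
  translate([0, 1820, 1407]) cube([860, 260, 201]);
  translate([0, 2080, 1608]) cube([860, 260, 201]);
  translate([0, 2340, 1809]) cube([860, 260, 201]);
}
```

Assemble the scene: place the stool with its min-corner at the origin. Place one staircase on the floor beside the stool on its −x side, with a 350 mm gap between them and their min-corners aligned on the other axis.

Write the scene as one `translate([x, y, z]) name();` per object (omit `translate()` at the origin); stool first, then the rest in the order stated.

stool();
translate([-1210, 0, 0]) staircase();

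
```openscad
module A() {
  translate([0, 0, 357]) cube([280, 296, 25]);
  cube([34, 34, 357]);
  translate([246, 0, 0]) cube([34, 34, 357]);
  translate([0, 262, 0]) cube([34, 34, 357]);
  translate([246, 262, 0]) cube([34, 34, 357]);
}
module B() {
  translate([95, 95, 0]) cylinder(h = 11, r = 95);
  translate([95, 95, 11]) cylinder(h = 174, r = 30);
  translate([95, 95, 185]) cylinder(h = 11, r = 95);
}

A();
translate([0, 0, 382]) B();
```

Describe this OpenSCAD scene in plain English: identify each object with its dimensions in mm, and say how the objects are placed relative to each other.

A is a four-legged stool. The seat is 280×296 mm, 25 mm thick, top at z = 382 mm. It stands on four square legs, each 34×34 mm in cross-section, from z = 0 to the seat underside, each flush with a corner of the seat.

B is a spool: two coaxial disc flanges of radius 95 mm and thickness 11 mm, joined by a core cylinder of radius 30 mm and height 174 mm. The lower flange rests on z = 0 and the three cylinders share a vertical axis.

The spool is on top of the stool.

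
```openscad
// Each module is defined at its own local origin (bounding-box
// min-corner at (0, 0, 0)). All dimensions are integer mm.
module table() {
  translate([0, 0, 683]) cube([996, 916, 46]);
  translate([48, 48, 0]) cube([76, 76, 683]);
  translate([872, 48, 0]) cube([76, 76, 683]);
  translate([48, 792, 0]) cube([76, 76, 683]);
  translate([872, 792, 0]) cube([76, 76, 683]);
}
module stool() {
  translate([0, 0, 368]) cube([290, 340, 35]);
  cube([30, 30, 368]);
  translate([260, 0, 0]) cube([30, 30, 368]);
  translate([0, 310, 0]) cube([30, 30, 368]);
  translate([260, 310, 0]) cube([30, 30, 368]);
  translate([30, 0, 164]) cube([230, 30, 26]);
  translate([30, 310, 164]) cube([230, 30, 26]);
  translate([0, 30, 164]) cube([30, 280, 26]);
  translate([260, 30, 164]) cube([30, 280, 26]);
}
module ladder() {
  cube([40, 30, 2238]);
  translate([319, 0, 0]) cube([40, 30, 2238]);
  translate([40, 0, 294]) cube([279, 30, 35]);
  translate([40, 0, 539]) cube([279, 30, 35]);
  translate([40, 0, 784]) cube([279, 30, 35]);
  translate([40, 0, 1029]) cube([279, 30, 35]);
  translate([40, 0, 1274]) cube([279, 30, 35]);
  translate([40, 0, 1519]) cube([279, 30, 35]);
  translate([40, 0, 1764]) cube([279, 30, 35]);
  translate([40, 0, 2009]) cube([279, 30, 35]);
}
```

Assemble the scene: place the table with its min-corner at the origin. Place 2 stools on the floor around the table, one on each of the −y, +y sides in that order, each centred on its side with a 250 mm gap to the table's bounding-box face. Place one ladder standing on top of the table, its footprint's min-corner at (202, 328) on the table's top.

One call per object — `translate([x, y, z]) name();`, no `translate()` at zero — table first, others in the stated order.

table();
translate([353, -590, 0]) stool();
translate([353, 1166, 0]) stool();
translate([202, 328, 729]) ladder();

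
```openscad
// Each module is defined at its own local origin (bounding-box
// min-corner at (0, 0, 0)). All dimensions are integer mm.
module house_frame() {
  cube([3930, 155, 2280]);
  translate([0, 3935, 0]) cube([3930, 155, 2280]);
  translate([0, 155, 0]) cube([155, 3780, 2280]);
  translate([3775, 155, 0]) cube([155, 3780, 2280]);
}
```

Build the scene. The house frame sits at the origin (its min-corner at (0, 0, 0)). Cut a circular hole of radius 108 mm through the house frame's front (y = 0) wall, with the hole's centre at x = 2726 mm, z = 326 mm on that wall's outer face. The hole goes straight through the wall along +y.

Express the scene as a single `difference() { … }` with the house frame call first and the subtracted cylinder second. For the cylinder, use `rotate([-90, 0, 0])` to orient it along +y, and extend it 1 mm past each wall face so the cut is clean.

difference() {
  house_frame();
  translate([2726, -1, 326]) rotate([-90, 0, 0]) cylinder(h = 157, r = 108);
}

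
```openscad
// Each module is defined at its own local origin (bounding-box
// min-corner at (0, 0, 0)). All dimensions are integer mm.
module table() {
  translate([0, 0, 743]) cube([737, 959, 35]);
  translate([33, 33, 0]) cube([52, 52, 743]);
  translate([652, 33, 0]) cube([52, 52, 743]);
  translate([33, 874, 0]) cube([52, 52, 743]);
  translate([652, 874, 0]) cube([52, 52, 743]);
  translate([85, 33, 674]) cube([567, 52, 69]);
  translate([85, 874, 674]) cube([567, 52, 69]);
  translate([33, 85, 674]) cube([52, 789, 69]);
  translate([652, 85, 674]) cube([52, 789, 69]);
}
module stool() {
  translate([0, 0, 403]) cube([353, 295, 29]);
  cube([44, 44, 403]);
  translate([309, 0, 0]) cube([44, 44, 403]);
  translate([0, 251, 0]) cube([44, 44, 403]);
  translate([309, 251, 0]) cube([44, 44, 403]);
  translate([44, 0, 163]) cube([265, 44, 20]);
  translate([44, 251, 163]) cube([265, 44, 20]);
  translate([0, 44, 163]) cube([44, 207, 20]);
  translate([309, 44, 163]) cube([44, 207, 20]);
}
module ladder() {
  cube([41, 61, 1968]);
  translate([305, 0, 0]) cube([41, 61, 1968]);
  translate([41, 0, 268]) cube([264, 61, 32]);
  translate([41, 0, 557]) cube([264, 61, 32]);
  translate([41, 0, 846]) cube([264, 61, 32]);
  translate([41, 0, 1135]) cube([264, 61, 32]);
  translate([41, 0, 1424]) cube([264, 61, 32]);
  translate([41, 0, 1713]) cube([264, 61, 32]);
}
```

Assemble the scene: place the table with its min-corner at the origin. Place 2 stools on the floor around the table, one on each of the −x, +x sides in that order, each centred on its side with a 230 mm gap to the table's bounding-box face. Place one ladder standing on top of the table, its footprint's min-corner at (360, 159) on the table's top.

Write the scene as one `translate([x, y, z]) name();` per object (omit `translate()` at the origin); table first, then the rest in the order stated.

table();
translate([-583, 332, 0]) stool();
translate([967, 332, 0]) stool();
translate([360, 159, 778]) ladder();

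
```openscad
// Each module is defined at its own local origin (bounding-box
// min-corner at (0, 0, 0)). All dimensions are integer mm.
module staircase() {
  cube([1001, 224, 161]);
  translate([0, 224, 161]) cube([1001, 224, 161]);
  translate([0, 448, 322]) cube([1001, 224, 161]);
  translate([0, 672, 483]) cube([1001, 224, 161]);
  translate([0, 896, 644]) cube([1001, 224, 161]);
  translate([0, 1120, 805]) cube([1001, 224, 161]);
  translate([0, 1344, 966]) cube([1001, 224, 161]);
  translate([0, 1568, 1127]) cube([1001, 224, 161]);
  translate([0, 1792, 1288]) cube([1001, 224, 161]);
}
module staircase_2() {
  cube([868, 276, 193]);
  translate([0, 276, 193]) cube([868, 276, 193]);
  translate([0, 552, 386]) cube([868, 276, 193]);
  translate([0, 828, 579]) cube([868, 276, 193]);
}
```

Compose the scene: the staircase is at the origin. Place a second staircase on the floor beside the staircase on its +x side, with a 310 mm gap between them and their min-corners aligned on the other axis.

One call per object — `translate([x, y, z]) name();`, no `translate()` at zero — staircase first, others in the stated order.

staircase();
translate([1311, 0, 0]) staircase_2();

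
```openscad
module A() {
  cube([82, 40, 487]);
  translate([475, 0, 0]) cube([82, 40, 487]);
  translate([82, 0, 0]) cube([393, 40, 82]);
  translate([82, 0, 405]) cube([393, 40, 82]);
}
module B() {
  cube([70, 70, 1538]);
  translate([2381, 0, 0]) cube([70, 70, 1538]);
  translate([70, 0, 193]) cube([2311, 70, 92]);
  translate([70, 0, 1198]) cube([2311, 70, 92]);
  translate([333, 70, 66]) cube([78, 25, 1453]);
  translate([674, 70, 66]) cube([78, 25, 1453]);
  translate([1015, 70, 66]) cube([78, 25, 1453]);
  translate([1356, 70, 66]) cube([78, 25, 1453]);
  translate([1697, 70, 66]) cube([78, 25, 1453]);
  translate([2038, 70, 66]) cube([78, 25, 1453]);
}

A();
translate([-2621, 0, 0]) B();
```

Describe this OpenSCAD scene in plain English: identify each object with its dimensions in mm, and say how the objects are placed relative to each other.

A is a rectangular picture frame lying in the x–z plane (depth along y). The opening is 393 mm wide (x) by 323 mm tall (z), surrounded by a border 82 mm wide on all four sides. The frame is 40 mm deep and is made of two full-height vertical stiles with two horizontal rails fitted between them.

B is a fence section. Two 70×70 mm posts, 1538 mm tall, stand on the floor with a clear span of 2311 mm between their inner faces. Two horizontal rails of 70×92 mm section span the gap between the posts with their undersides at z = 193 mm and z = 1198 mm, flush with the posts' −y face. 6 pickets, each 78 mm wide, 25 mm thick and 1453 mm tall, are fixed to the +y face of the rails with their bottoms at z = 66 mm, evenly spaced across the span with equal gaps (rounded down to the nearest mm) at the −x end and between each pair — any rounding remainder accumulates at the +x end.

The fence section is on the floor beside the picture frame on its −x side.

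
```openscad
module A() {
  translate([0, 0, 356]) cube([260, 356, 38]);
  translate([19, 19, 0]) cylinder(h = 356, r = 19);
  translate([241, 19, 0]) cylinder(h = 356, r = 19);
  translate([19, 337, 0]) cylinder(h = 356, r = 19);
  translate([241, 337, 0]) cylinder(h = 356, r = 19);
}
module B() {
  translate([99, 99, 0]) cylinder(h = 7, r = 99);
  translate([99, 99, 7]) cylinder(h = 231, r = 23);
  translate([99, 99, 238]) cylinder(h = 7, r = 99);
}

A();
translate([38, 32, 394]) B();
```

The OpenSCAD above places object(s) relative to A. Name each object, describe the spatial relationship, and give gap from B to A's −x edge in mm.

A is a stool. B is a spool. The spool is on top of the stool. The gap from the spool to the stool's −x edge is 38 mm.

The spool's min-x is at 38; the stool's min-x is 0; gap = 38 mm.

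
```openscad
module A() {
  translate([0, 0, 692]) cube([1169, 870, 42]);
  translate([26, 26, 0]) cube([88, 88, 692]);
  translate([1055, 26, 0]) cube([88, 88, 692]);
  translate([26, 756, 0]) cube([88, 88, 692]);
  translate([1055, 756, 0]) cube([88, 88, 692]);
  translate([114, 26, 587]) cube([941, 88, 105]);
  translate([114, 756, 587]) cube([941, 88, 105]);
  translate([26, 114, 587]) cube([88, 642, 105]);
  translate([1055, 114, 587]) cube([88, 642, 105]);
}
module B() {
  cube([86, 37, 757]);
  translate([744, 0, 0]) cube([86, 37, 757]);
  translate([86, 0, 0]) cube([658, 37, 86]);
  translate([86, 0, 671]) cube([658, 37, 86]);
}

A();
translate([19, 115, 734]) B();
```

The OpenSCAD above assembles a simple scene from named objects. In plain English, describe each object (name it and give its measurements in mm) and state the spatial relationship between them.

A is a table with a 1169×870 mm rectangular top, 42 mm thick, top surface at z = 734 mm, supported by four 88×88 mm square legs, each inset 26 mm from the nearest pair of top edges, running from the floor. Four apron rails, 88 mm thick and 105 mm tall, run between adjacent legs with their top edges flush with the underside of the top and their outer faces flush with the legs' outer faces.

B is a rectangular picture frame lying in the x–z plane (depth along y). The opening is 658 mm wide (x) by 585 mm tall (z), surrounded by a border 86 mm wide on all four sides. The frame is 37 mm deep and is made of two full-height vertical stiles with two horizontal rails fitted between them.

The picture frame is on top of the table.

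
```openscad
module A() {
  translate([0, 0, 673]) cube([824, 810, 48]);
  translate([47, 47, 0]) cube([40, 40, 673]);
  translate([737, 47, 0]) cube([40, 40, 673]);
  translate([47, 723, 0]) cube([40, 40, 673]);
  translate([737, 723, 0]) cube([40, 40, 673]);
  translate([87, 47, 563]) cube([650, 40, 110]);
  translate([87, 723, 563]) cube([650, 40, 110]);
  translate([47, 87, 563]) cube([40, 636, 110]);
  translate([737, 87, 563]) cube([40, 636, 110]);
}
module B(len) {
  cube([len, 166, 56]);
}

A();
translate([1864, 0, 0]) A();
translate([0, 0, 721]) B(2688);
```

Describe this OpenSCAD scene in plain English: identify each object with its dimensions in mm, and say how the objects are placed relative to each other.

A is a table with a 824×810 mm rectangular top, 48 mm thick, top surface at z = 721 mm, supported by four 40×40 mm square legs, each inset 47 mm from the nearest pair of top edges, running from the floor. Four apron rails, 40 mm thick and 110 mm tall, run between adjacent legs with their top edges flush with the underside of the top and their outer faces flush with the legs' outer faces.

B is a rectangular beam 2688 mm long (x), 166 mm deep (y), 56 mm thick (z).

The beam spans the tops of two tables placed 1040 mm apart, resting at z = 721 mm.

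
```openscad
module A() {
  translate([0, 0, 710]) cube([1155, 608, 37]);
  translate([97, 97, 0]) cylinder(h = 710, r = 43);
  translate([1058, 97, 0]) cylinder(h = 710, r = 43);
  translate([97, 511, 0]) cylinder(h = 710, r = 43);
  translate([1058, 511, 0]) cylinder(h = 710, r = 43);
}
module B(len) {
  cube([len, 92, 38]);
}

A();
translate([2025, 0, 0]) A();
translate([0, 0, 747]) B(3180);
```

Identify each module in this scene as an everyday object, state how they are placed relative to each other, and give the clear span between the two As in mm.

A is a table. B is a beam. A beam spans the tops of two tables. The clear span between the two tables is 870 mm.

Second table starts at x = 2025; first ends at x = 1155; clear span = 2025 − 1155 = 870 mm.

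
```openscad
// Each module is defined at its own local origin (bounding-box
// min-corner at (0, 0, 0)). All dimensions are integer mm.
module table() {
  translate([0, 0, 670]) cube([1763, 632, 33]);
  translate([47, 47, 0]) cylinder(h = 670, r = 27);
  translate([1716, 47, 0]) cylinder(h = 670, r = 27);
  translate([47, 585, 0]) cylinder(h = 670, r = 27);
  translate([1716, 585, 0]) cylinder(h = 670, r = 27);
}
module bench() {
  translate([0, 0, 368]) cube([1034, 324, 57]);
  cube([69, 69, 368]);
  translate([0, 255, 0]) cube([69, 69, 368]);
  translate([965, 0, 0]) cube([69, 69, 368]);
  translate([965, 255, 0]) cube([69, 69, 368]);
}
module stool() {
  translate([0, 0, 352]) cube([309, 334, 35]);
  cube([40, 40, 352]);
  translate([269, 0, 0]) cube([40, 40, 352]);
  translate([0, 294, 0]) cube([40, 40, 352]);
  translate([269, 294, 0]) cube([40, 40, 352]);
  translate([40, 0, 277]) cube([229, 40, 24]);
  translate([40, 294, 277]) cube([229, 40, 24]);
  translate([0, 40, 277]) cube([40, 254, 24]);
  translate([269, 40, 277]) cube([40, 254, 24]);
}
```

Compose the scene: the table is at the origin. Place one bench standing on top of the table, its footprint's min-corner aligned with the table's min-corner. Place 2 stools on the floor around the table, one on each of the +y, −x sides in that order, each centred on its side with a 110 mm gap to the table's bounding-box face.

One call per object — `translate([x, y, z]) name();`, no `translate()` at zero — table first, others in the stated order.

table();
translate([0, 0, 703]) bench();
translate([727, 742, 0]) stool();
translate([-419, 149, 0]) stool();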